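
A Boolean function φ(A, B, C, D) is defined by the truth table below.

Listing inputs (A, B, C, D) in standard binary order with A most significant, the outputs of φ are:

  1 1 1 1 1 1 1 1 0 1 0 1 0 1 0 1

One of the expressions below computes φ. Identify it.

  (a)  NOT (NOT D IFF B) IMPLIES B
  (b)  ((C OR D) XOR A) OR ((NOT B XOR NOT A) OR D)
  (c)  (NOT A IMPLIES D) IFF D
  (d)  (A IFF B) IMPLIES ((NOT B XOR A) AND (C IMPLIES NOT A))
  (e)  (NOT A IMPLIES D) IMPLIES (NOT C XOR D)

(a) disagrees with φ on (0,0,0,0) (formula → 0, table → 1); rule it out.
(b) disagrees with φ on (0,0,0,0) (formula → 0, table → 1); rule it out.
(d) disagrees with φ on (1,0,0,0) (formula → 1, table → 0); rule it out.
(e) disagrees with φ on (0,0,0,1) (formula → 0, table → 1); rule it out.
That leaves (c). Evaluating it on every row reproduces the table of φ exactly.

c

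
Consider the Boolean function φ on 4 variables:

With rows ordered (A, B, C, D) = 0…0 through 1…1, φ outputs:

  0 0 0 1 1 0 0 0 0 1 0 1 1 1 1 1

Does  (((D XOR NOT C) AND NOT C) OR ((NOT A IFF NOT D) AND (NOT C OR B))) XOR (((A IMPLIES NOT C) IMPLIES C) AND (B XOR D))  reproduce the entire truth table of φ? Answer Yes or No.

Evaluate (((D XOR NOT C) AND NOT C) OR ((NOT A IFF NOT D) AND (NOT C OR B))) XOR (((A IMPLIES NOT C) IMPLIES C) AND (B XOR D)) on each row and compare to φ:
  A=0, B=0, C=0, D=0: formula gives 1, but φ = 0 ✗
Row (0,0,0,0) is a counterexample, so the formula is not equivalent to φ.

No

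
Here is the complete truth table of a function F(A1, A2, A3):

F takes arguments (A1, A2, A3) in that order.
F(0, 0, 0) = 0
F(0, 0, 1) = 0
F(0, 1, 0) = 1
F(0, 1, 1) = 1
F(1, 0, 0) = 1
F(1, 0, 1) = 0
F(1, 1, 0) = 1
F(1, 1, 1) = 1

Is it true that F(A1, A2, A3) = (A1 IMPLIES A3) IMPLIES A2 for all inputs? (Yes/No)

Check the formula against F row by row:
  A1=0, A2=0, A3=0: formula gives 0, F = 0 ✓
  A1=0, A2=0, A3=1: formula gives 0, F = 0 ✓
  A1=0, A2=1, A3=0: formula gives 1, F = 1 ✓
  A1=0, A2=1, A3=1: formula gives 1, F = 1 ✓
  A1=1, A2=0, A3=0: formula gives 1, F = 1 ✓
  …and likewise for the remaining 3 rows.
Every row agrees, so the formula is equivalent.

Yes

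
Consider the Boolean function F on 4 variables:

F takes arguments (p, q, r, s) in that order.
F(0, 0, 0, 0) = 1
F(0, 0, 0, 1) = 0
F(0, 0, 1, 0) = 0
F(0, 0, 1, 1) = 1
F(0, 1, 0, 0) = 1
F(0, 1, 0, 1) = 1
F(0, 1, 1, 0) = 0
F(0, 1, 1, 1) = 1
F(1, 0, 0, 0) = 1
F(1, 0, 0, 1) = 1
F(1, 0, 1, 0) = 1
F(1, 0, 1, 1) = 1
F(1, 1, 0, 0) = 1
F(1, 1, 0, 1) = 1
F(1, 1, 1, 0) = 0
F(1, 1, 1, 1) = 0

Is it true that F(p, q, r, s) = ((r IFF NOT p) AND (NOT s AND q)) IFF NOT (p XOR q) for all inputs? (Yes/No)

Evaluate ((r IFF NOT p) AND (NOT s AND q)) IFF NOT (p XOR q) on each row and compare to F:
  p=0, q=0, r=0, s=0: formula gives 0, but F = 1 ✗
Since they disagree at (0,0,0,0), the expression is not a correct formula for F.

No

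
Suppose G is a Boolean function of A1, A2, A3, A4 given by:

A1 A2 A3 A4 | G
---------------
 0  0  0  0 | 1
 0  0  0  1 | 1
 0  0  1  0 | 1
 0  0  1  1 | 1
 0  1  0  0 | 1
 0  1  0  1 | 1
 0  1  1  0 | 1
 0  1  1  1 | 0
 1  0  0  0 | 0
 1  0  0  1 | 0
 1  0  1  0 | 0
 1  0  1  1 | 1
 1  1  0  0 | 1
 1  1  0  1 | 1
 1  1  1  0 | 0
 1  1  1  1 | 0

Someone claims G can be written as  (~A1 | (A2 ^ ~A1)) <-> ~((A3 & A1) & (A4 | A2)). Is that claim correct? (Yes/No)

Test each input against both G and the formula:
  A1=0, A2=0, A3=0, A4=0: formula gives 1, G = 1 ✓
  A1=0, A2=0, A3=0, A4=1: formula gives 1, G = 1 ✓
  A1=0, A2=0, A3=1, A4=0: formula gives 1, G = 1 ✓
  A1=0, A2=0, A3=1, A4=1: formula gives 1, G = 1 ✓
  …
  A1=0, A2=1, A3=1, A4=1: formula gives 1, but G = 0 ✗
Row (0,1,1,1) is a counterexample, so the formula is not equivalent to G.

No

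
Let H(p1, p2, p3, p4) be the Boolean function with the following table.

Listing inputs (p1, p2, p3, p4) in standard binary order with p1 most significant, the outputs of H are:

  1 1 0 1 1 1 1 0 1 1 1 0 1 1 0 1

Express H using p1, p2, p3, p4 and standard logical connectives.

H(p1, p2, p3, p4) = ~((((((~p1 & ~p2) & p3) & ~p4) | (((~p1 & p2) & p3) & p4)) | (((p1 & ~p2) & p3) & p4)) | (((p1 & p2) & p3) & ~p4))

H is 0 on only 4 rows — (0,0,1,0), (0,1,1,1), (1,0,1,1), (1,1,1,0). Writing each as a minterm (¬p1·¬p2·p3·¬p4, ¬p1·p2·p3·p4, p1·¬p2·p3·p4, p1·p2·p3·¬p4) and OR-ing them characterizes exactly where H=0, so H is the negation of that disjunction.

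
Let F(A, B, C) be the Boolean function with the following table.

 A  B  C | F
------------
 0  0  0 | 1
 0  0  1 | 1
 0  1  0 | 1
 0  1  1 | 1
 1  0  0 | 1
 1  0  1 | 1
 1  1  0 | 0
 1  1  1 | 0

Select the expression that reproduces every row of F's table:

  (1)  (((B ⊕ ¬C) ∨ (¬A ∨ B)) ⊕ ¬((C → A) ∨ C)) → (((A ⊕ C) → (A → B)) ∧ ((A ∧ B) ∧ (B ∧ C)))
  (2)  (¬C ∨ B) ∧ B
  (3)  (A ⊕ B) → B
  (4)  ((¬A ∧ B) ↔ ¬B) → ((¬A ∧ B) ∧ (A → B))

4

(1) disagrees with F on (0,0,0) (formula → 0, table → 1); rule it out.
(2) disagrees with F on (0,0,0) (formula → 0, table → 1); rule it out.
(3) disagrees with F on (1,0,0) (formula → 0, table → 1); rule it out.
That leaves (4). Evaluating it on every row reproduces the table of F exactly.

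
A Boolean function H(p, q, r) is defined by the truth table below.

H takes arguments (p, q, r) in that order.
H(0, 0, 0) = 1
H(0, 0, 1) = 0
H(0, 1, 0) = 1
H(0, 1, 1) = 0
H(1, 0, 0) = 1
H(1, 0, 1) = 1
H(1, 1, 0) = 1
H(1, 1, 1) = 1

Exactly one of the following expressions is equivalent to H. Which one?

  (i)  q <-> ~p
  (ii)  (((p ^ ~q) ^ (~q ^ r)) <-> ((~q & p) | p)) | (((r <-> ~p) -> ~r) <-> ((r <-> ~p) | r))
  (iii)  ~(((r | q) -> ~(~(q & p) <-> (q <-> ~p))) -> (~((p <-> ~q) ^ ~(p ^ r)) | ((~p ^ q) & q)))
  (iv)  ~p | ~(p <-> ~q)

(i) disagrees with H on (0,0,0) (formula → 0, table → 1); rule it out.
(iii) disagrees with H on (0,1,0) (formula → 0, table → 1); rule it out.
(iv) disagrees with H on (0,0,1) (formula → 1, table → 0); rule it out.
That leaves (ii). Evaluating it on every row reproduces the table of H exactly.

ii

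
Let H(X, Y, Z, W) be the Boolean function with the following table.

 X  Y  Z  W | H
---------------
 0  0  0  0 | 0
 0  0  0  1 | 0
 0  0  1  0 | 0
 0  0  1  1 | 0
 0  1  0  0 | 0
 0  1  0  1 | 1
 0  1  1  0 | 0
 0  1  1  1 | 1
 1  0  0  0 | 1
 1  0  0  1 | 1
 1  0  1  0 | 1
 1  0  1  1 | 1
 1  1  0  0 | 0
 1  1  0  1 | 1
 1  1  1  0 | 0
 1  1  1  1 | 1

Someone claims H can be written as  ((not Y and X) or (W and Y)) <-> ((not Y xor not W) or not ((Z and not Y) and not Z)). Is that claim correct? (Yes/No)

Yes

Evaluate ((not Y and X) or (W and Y)) <-> ((not Y xor not W) or not ((Z and not Y) and not Z)) on each row and compare to H:
  X=0, Y=0, Z=0, W=0: formula gives 0, H = 0 ✓
  X=0, Y=0, Z=0, W=1: formula gives 0, H = 0 ✓
  X=0, Y=0, Z=1, W=0: formula gives 0, H = 0 ✓
  X=0, Y=0, Z=1, W=1: formula gives 0, H = 0 ✓
  … (the remaining 12 rows also agree.)
All 16 rows match — the expression computes H exactly.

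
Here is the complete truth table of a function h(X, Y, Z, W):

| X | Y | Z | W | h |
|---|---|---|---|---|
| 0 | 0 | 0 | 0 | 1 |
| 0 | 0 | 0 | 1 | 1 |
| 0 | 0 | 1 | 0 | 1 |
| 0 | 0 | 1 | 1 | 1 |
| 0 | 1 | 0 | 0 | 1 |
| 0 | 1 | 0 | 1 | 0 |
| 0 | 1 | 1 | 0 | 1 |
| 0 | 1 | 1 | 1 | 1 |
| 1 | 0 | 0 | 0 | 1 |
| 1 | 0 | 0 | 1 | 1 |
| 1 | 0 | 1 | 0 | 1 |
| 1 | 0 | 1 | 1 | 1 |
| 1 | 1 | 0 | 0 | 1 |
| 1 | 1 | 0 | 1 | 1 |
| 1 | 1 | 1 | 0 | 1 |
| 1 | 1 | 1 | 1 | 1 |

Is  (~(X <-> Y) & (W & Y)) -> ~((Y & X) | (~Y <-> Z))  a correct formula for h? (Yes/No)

Check the formula against h row by row:
  X=0, Y=0, Z=0, W=0: formula gives 1, h = 1 ✓
  X=0, Y=0, Z=0, W=1: formula gives 1, h = 1 ✓
  X=0, Y=0, Z=1, W=0: formula gives 1, h = 1 ✓
  X=0, Y=0, Z=1, W=1: formula gives 1, h = 1 ✓
  …and likewise for the remaining 12 rows.
No disagreement on any input; they are logically equivalent.

Yes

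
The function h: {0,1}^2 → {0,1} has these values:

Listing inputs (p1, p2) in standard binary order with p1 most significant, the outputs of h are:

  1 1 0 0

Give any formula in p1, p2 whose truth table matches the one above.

The output is the negation of p1.

h(p1, p2) = p1'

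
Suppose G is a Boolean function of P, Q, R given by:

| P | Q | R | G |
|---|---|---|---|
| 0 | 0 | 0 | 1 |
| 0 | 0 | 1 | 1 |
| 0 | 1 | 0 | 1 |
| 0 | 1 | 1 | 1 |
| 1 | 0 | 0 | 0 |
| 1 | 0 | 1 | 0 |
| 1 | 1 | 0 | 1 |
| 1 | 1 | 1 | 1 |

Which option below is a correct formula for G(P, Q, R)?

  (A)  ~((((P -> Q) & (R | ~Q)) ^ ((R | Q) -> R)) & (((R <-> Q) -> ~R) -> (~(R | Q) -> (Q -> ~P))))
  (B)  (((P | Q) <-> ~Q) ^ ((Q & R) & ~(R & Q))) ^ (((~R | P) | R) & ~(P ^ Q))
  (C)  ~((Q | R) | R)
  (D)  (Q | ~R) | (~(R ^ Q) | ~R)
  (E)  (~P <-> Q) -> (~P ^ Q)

(B) fails at (0,1,0): the formula yields 0, G is 1.
(C) fails at (0,0,1): the formula yields 0, G is 1.
(D) fails at (0,0,1): the formula yields 0, G is 1.
(E) fails at (0,1,0): the formula yields 0, G is 1.
That leaves (A). Evaluating it on every row reproduces the table of G exactly.

A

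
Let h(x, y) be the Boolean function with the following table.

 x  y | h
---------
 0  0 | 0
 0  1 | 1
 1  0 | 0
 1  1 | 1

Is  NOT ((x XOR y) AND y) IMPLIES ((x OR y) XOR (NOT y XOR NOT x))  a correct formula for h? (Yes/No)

Evaluate NOT ((x XOR y) AND y) IMPLIES ((x OR y) XOR (NOT y XOR NOT x)) on each row and compare to h:
  x=0, y=0: formula gives 0, h = 0 ✓
  x=0, y=1: formula gives 1, h = 1 ✓
  x=1, y=0: formula gives 0, h = 0 ✓
  x=1, y=1: formula gives 1, h = 1 ✓
Every row agrees, so the formula is equivalent.

Yes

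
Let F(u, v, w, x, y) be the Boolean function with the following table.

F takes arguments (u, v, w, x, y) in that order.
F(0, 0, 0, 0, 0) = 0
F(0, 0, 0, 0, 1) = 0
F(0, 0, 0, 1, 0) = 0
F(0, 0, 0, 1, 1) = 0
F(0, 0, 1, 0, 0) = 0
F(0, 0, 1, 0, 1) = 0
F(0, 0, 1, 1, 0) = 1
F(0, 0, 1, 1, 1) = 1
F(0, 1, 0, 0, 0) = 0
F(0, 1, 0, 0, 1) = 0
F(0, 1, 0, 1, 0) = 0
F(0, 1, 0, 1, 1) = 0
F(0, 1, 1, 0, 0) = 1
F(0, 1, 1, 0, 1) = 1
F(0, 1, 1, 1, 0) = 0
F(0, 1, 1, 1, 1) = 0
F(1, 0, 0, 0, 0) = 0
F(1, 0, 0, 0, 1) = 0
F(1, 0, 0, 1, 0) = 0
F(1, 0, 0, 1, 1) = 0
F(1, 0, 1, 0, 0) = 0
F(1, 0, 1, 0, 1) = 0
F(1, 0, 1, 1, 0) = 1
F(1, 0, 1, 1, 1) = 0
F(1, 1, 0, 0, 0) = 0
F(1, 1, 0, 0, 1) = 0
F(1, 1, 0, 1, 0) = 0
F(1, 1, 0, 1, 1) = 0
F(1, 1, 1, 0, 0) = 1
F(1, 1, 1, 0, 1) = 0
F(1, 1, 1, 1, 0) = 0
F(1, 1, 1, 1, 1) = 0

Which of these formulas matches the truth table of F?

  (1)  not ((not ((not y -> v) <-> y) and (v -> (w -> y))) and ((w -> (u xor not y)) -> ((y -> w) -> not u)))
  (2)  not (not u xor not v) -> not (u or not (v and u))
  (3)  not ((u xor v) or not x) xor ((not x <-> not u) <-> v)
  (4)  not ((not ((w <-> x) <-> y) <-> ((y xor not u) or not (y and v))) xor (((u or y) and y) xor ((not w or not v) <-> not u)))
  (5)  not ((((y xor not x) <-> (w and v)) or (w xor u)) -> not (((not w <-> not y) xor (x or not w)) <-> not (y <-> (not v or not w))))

(1) fails at (0,0,0,0,0): the formula yields 1, F is 0.
(2) fails at (0,0,1,1,0): the formula yields 0, F is 1.
(3) fails at (0,0,1,1,0): the formula yields 0, F is 1.
(4) fails at (0,0,0,0,0): the formula yields 1, F is 0.
(5) is the remaining candidate, and it agrees with F on all 32 inputs.

5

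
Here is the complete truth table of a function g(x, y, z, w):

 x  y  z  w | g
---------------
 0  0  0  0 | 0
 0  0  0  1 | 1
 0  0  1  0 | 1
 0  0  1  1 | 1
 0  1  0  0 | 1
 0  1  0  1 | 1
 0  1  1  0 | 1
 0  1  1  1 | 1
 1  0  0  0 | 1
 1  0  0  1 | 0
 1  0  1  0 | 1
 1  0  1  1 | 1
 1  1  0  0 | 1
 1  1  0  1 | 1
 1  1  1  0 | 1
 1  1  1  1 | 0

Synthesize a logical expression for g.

g(x, y, z, w) = ¬(((((¬x ∧ ¬y) ∧ ¬z) ∧ ¬w) ∨ (((x ∧ ¬y) ∧ ¬z) ∧ w)) ∨ (((x ∧ y) ∧ z) ∧ w))

g is 0 on only 3 rows — (0,0,0,0), (1,0,0,1), (1,1,1,1). Writing each as a minterm (¬x·¬y·¬z·¬w, x·¬y·¬z·w, x·y·z·w) and OR-ing them characterizes exactly where g=0, so g is the negation of that disjunction.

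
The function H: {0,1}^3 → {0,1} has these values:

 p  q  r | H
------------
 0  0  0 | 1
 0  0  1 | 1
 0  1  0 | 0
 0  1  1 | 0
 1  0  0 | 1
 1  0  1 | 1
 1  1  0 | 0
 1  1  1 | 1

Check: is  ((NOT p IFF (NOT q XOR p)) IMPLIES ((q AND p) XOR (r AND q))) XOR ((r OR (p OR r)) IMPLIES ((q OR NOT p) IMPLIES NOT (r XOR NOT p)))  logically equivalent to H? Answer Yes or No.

Yes

Check the formula against H row by row:
  p=0, q=0, r=0: formula gives 1, H = 1 ✓
  p=0, q=0, r=1: formula gives 1, H = 1 ✓
  p=0, q=1, r=0: formula gives 0, H = 0 ✓
  p=0, q=1, r=1: formula gives 0, H = 0 ✓
  p=1, q=0, r=0: formula gives 1, H = 1 ✓
  …and likewise for the remaining 3 rows.
All 8 rows match — the expression computes H exactly.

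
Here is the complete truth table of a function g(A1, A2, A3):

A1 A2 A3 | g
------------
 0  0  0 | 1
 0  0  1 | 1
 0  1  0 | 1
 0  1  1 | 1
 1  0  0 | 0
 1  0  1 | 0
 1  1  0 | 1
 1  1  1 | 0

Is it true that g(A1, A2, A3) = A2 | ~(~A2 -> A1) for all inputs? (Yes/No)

Test each input against both g and the formula:
  A1=0, A2=0, A3=0: formula gives 1, g = 1 ✓
  A1=0, A2=0, A3=1: formula gives 1, g = 1 ✓
  A1=0, A2=1, A3=0: formula gives 1, g = 1 ✓
  A1=0, A2=1, A3=1: formula gives 1, g = 1 ✓
  A1=1, A2=0, A3=0: formula gives 0, g = 0 ✓
  …
  A1=1, A2=1, A3=1: formula gives 1, but g = 0 ✗
Since they disagree at (1,1,1), the expression is not a correct formula for g.

No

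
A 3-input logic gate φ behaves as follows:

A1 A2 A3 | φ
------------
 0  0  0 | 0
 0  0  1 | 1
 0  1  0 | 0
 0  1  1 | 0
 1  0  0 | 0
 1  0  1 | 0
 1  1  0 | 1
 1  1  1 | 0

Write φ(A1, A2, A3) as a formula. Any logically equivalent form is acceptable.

The 1-rows are (0,0,1), (1,1,0). Each contributes one minterm — ¬A1·¬A2·A3; A1·A2·¬A3 — and their disjunction is a sum-of-products form of φ.

φ(A1, A2, A3) = ((NOT A1 AND NOT A2) AND A3) OR ((A1 AND A2) AND NOT A3)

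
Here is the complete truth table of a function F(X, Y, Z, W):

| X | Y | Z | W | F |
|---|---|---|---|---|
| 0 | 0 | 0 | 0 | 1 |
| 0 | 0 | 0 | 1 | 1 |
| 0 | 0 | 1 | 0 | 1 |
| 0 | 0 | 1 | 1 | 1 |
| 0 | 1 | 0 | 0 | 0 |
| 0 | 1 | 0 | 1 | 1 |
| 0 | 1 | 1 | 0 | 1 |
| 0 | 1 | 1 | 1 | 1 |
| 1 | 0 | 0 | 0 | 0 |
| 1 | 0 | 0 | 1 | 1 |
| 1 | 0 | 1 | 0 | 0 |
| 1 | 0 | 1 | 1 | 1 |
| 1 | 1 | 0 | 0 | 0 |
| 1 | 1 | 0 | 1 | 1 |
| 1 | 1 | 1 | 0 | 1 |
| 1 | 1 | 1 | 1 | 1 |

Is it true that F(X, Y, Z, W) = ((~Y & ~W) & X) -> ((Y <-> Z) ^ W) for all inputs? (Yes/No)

No

Evaluate ((~Y & ~W) & X) -> ((Y <-> Z) ^ W) on each row and compare to F:
  X=0, Y=0, Z=0, W=0: formula gives 1, F = 1 ✓
  X=0, Y=0, Z=0, W=1: formula gives 1, F = 1 ✓
  X=0, Y=0, Z=1, W=0: formula gives 1, F = 1 ✓
  X=0, Y=0, Z=1, W=1: formula gives 1, F = 1 ✓
  X=0, Y=1, Z=0, W=0: formula gives 1, but F = 0 ✗
A single disagreement suffices: at (0,1,0,0) they differ, so the formula does not compute F.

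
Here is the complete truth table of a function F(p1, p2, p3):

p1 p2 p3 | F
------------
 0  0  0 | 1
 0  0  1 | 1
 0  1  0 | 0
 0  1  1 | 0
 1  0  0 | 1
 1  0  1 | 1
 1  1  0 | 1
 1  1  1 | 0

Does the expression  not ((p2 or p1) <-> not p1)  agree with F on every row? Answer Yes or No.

Evaluate not ((p2 or p1) <-> not p1) on each row and compare to F:
  p1=0, p2=0, p3=0: formula gives 1, F = 1 ✓
  p1=0, p2=0, p3=1: formula gives 1, F = 1 ✓
  p1=0, p2=1, p3=0: formula gives 0, F = 0 ✓
  p1=0, p2=1, p3=1: formula gives 0, F = 0 ✓
  p1=1, p2=0, p3=0: formula gives 1, F = 1 ✓
  …
  p1=1, p2=1, p3=1: formula gives 1, but F = 0 ✗
Since they disagree at (1,1,1), the expression is not a correct formula for F.

No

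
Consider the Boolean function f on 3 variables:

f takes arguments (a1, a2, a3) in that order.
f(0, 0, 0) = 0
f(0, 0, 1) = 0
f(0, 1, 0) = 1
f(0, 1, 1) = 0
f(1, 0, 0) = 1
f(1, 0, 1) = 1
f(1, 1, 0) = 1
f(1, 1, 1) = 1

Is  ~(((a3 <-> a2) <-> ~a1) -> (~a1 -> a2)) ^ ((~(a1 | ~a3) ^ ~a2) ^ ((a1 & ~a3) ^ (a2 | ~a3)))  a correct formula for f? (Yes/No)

No

Evaluate ~(((a3 <-> a2) <-> ~a1) -> (~a1 -> a2)) ^ ((~(a1 | ~a3) ^ ~a2) ^ ((a1 & ~a3) ^ (a2 | ~a3))) on each row and compare to f:
  a1=0, a2=0, a3=0: formula gives 1, but f = 0 ✗
Since they disagree at (0,0,0), the expression is not a correct formula for f.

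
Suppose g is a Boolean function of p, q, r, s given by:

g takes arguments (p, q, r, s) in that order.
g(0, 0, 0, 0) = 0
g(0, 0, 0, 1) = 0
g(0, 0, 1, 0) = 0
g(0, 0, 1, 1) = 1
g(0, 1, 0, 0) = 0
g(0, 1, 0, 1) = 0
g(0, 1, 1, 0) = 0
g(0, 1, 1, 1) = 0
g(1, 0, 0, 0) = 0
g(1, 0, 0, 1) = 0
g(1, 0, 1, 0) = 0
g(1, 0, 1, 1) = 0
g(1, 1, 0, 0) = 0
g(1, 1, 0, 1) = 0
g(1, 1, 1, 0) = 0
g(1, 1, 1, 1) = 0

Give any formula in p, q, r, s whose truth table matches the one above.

g(p, q, r, s) = ((¬p ∧ ¬q) ∧ r) ∧ s

Only row (0,0,1,1) gives 1. That row's minterm ¬p·¬q·r·s is g directly.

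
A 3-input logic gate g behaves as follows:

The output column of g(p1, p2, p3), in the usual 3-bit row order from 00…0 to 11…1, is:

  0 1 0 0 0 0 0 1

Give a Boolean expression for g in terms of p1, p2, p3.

g(p1, p2, p3) = ((p1' · p2') · p3) + ((p1 · p2) · p3)

The 1-rows are (0,0,1), (1,1,1). Each contributes one minterm — ¬p1·¬p2·p3; p1·p2·p3 — and their disjunction is a sum-of-products form of g.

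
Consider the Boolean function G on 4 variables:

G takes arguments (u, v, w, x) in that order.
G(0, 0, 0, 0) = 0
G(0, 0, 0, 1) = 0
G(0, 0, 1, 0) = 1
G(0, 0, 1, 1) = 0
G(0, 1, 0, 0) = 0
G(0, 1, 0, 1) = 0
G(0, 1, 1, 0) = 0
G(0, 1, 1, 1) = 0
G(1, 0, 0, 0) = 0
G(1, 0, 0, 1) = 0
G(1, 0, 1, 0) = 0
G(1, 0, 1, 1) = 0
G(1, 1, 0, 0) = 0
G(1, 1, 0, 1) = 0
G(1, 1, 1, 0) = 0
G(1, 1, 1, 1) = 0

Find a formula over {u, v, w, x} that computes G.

G(u, v, w, x) = ((~u & ~v) & w) & ~x

G is 1 on exactly one input, (0,0,1,0), whose minterm is ¬u·¬v·w·¬x. So G is just that conjunction.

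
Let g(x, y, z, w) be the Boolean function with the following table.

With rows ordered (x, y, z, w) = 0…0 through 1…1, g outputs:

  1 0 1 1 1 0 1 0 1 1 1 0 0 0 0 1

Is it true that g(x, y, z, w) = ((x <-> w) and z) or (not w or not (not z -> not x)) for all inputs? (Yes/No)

Check the formula against g row by row:
  x=0, y=0, z=0, w=0: formula gives 1, g = 1 ✓
  x=0, y=0, z=0, w=1: formula gives 0, g = 0 ✓
  x=0, y=0, z=1, w=0: formula gives 1, g = 1 ✓
  x=0, y=0, z=1, w=1: formula gives 0, but g = 1 ✗
Since they disagree at (0,0,1,1), the expression is not a correct formula for g.

No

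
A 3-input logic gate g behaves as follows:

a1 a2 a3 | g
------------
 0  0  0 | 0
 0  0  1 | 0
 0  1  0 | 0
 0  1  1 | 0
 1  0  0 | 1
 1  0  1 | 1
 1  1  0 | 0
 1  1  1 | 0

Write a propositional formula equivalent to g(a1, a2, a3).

g=1 on 2 inputs: (1,0,0), (1,0,1). Reading each as a conjunction of literals (a1·¬a2·¬a3, a1·¬a2·a3) and taking the OR gives the canonical DNF.

g(a1, a2, a3) = ((a1 AND NOT a2) AND NOT a3) OR ((a1 AND NOT a2) AND a3)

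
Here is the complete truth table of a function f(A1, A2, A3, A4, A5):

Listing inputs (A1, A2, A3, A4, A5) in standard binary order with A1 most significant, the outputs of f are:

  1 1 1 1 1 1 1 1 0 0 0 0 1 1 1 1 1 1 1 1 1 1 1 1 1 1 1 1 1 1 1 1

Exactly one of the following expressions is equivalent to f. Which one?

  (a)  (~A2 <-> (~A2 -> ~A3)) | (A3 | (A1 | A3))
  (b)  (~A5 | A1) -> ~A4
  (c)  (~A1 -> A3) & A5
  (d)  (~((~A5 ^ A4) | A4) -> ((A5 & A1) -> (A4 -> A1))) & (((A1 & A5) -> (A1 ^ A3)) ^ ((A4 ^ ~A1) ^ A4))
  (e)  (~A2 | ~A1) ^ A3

a

(b): at (0,0,0,1,0) it gives 0, but f = 1 — eliminated.
(c): at (0,0,0,0,0) it gives 0, but f = 1 — eliminated.
(d): at (0,0,0,0,0) it gives 0, but f = 1 — eliminated.
(e): at (0,0,1,0,0) it gives 0, but f = 1 — eliminated.
Only (a) survives; checking it on all 32 rows confirms it matches f.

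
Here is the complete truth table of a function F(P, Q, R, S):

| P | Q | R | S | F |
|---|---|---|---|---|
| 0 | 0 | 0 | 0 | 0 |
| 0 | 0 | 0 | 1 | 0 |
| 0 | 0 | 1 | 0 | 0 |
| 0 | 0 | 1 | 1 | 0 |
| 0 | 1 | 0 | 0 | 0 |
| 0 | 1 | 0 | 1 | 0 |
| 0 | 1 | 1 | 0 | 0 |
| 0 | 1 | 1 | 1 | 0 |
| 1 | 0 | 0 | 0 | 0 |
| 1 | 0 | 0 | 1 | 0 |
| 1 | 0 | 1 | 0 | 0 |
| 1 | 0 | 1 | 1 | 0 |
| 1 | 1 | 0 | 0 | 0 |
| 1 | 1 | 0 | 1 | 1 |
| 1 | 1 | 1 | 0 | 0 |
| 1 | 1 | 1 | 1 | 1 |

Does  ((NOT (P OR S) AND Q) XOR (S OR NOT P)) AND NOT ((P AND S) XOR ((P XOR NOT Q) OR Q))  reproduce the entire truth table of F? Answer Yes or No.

Yes

Test each input against both F and the formula:
  P=0, Q=0, R=0, S=0: formula gives 0, F = 0 ✓
  P=0, Q=0, R=0, S=1: formula gives 0, F = 0 ✓
  P=0, Q=0, R=1, S=0: formula gives 0, F = 0 ✓
  P=0, Q=0, R=1, S=1: formula gives 0, F = 0 ✓
  …and likewise for the remaining 12 rows.
Every row agrees, so the formula is equivalent.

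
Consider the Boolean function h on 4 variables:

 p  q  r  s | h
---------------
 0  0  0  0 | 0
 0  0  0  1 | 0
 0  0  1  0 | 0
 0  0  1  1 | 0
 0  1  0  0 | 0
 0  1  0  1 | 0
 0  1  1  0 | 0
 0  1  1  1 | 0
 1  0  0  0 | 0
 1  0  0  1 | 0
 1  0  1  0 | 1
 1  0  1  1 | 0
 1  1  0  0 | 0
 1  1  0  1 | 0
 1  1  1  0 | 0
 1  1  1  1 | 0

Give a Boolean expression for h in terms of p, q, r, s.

Only row (1,0,1,0) gives 1. That row's minterm p·¬q·r·¬s is h directly.

h(p, q, r, s) = ((p AND NOT q) AND r) AND NOT s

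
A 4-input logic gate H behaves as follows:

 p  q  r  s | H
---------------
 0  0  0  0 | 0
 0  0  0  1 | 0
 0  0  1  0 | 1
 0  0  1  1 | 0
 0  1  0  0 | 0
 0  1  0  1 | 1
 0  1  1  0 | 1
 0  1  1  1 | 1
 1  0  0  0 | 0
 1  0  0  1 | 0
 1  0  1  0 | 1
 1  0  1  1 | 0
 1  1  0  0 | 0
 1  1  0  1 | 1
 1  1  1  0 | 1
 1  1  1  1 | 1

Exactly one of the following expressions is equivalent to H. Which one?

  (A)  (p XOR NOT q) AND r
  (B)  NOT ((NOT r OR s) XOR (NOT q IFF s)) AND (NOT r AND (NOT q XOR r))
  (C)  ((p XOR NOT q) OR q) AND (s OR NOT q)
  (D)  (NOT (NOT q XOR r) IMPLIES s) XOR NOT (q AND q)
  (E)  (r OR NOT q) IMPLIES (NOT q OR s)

D

(A) fails at (0,0,1,1): the formula yields 1, H is 0.
(B) fails at (0,0,0,1): the formula yields 1, H is 0.
(C) fails at (0,0,0,0): the formula yields 1, H is 0.
(E) fails at (0,0,0,0): the formula yields 1, H is 0.
(D) is the remaining candidate, and it agrees with H on all 16 inputs.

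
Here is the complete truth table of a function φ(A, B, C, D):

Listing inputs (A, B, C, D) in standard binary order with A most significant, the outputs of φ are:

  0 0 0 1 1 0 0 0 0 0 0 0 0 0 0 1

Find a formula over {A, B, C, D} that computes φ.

The 1-rows are (0,0,1,1), (0,1,0,0), (1,1,1,1). Each contributes one minterm — ¬A·¬B·C·D; ¬A·B·¬C·¬D; A·B·C·D — and their disjunction is a sum-of-products form of φ.

φ(A, B, C, D) = ((((not A and not B) and C) and D) or (((not A and B) and not C) and not D)) or (((A and B) and C) and D)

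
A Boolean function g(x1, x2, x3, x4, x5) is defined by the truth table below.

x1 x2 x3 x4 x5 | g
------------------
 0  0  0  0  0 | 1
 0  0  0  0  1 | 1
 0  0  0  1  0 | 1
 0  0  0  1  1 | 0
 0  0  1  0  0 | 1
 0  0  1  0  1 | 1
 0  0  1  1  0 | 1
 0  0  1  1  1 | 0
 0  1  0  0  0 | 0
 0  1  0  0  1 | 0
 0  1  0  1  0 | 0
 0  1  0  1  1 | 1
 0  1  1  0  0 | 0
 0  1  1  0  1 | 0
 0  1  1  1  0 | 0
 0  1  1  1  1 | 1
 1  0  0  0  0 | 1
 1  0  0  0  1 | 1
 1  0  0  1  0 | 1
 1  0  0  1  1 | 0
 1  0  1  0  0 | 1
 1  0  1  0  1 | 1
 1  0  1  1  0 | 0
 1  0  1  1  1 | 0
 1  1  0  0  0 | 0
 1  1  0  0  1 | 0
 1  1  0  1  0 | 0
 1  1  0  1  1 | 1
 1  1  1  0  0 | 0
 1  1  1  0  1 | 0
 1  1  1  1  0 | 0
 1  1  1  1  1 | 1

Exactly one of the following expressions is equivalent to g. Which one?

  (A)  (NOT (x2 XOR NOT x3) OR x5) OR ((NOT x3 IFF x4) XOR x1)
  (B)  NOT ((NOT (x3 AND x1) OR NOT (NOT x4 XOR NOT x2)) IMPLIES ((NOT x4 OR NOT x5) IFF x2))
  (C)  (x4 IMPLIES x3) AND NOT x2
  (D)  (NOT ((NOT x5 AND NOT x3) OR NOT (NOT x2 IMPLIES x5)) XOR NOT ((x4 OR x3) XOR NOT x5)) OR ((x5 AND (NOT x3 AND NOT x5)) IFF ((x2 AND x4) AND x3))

(A) fails at (0,0,0,0,0): the formula yields 0, g is 1.
(C) fails at (0,0,0,1,0): the formula yields 0, g is 1.
(D) fails at (0,0,0,1,1): the formula yields 1, g is 0.
(B) is the remaining candidate, and it agrees with g on all 32 inputs.

B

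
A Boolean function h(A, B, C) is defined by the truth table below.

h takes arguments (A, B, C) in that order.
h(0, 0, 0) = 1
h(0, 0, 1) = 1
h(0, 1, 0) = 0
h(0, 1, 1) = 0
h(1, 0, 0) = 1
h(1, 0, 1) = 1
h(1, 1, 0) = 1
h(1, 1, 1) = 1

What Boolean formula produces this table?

h(A, B, C) = ¬(((¬A ∧ B) ∧ ¬C) ∨ ((¬A ∧ B) ∧ C))

h is 0 on only 2 rows — (0,1,0), (0,1,1). Writing each as a minterm (¬A·B·¬C, ¬A·B·C) and OR-ing them characterizes exactly where h=0, so h is the negation of that disjunction.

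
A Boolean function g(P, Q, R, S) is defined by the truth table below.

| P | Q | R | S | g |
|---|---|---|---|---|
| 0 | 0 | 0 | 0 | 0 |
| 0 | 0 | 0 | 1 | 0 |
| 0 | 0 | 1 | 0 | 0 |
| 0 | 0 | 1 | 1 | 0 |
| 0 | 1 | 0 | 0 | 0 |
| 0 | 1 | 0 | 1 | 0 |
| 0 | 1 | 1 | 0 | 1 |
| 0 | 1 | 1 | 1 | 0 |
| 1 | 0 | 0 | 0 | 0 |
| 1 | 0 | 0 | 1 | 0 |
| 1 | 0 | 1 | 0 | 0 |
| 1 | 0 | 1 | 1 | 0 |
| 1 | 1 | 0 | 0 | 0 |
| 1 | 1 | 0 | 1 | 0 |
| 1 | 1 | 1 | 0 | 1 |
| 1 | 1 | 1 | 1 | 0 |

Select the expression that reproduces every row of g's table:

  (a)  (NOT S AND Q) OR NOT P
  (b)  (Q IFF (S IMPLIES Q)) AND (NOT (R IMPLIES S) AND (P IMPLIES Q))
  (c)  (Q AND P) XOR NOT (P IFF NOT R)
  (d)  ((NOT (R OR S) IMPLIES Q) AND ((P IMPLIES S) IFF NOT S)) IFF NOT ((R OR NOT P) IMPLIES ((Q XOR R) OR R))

(a) disagrees with g on (0,0,0,0) (formula → 1, table → 0); rule it out.
(c) disagrees with g on (0,0,0,0) (formula → 1, table → 0); rule it out.
(d) disagrees with g on (0,0,1,1) (formula → 1, table → 0); rule it out.
That leaves (b). Evaluating it on every row reproduces the table of g exactly.

b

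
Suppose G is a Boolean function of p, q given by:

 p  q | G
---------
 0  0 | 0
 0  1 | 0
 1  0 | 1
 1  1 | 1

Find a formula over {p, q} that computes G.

The output simply equals p.

G(p, q) = p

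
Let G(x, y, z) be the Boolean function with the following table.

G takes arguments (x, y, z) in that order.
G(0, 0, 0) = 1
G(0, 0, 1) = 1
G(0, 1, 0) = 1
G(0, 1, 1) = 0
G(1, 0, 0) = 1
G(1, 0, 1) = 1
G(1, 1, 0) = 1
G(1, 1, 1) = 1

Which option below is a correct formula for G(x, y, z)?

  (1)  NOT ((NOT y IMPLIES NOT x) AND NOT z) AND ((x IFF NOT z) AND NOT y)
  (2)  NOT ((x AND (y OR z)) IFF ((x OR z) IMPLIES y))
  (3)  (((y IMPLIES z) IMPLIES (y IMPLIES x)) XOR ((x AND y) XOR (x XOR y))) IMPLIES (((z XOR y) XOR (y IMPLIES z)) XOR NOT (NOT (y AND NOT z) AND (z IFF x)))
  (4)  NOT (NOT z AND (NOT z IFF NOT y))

3

(1): at (0,0,0) it gives 0, but G = 1 — eliminated.
(2): at (0,0,1) it gives 0, but G = 1 — eliminated.
(4): at (0,0,0) it gives 0, but G = 1 — eliminated.
Only (3) survives; checking it on all 8 rows confirms it matches G.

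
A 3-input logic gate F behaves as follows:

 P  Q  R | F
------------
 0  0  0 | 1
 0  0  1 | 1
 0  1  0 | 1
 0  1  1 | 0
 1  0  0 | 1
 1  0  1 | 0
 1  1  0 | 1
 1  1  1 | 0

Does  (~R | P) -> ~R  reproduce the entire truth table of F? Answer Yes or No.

No

Evaluate (~R | P) -> ~R on each row and compare to F:
  P=0, Q=0, R=0: formula gives 1, F = 1 ✓
  P=0, Q=0, R=1: formula gives 1, F = 1 ✓
  P=0, Q=1, R=0: formula gives 1, F = 1 ✓
  P=0, Q=1, R=1: formula gives 1, but F = 0 ✗
A single disagreement suffices: at (0,1,1) they differ, so the formula does not compute F.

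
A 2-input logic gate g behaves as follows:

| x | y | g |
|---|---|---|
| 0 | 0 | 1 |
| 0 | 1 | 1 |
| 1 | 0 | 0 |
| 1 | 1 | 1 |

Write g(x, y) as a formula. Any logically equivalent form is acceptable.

This is x → y (false only at 1,0).

g(x, y) = x -> y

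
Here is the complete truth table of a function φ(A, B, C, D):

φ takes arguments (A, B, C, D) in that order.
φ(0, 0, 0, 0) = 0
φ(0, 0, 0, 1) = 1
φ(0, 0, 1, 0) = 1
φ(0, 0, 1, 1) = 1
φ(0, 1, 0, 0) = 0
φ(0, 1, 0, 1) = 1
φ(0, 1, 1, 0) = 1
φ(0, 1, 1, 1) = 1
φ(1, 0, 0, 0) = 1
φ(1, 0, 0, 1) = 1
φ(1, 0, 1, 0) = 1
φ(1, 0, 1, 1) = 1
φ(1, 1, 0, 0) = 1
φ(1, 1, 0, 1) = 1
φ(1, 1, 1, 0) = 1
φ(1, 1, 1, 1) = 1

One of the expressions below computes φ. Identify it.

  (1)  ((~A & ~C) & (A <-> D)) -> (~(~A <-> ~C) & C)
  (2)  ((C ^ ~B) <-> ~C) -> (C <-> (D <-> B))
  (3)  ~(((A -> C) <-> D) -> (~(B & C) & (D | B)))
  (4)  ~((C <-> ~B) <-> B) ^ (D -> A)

(2): at (0,0,1,1) it gives 0, but φ = 1 — eliminated.
(3): at (0,0,0,1) it gives 0, but φ = 1 — eliminated.
(4): at (0,0,0,0) it gives 1, but φ = 0 — eliminated.
That leaves (1). Evaluating it on every row reproduces the table of φ exactly.

1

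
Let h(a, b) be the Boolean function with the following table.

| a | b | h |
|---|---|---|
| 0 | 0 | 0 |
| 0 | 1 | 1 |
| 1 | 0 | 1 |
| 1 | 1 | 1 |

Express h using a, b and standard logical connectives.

h(a, b) = a OR b

The output is 1 whenever at least one input is 1 — the OR of all inputs.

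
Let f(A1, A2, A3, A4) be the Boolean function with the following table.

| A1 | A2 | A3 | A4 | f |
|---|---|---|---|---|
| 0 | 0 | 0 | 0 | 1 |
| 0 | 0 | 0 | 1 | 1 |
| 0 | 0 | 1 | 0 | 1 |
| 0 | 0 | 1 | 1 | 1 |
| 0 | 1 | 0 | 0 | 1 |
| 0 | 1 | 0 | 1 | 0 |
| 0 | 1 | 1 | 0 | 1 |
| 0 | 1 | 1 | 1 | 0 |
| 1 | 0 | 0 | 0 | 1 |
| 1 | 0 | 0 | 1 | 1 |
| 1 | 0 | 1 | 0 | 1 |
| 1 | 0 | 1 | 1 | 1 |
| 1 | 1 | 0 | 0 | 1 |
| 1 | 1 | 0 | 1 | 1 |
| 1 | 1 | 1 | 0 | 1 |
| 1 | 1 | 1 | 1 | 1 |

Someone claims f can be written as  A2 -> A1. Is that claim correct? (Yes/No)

No

Check the formula against f row by row:
  A1=0, A2=0, A3=0, A4=0: formula gives 1, f = 1 ✓
  A1=0, A2=0, A3=0, A4=1: formula gives 1, f = 1 ✓
  A1=0, A2=0, A3=1, A4=0: formula gives 1, f = 1 ✓
  A1=0, A2=0, A3=1, A4=1: formula gives 1, f = 1 ✓
  A1=0, A2=1, A3=0, A4=0: formula gives 0, but f = 1 ✗
A single disagreement suffices: at (0,1,0,0) they differ, so the formula does not compute f.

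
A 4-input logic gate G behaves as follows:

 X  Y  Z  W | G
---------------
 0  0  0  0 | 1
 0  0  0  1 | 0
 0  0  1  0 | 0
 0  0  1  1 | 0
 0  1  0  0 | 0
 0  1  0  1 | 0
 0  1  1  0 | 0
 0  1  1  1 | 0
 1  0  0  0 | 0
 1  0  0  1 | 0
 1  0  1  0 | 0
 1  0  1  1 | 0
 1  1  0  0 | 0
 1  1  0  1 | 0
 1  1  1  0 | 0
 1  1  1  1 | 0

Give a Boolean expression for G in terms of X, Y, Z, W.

The output is 1 only when every input is 0 — NOR of all inputs.

G(X, Y, Z, W) = ~(((X | Y) | Z) | W)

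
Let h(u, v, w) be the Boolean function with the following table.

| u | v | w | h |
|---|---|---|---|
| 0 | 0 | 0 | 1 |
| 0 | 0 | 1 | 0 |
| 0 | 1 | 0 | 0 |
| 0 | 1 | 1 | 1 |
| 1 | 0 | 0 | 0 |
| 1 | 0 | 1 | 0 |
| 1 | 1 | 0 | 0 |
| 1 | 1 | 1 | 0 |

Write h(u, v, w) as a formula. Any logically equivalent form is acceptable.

h(u, v, w) = ((NOT u AND NOT v) AND NOT w) OR ((NOT u AND v) AND w)

Collect the rows where h=1 — (0,0,0), (0,1,1) — and write one minterm per row: ¬u·¬v·¬w, ¬u·v·w. Their union (logical OR) reproduces the table exactly.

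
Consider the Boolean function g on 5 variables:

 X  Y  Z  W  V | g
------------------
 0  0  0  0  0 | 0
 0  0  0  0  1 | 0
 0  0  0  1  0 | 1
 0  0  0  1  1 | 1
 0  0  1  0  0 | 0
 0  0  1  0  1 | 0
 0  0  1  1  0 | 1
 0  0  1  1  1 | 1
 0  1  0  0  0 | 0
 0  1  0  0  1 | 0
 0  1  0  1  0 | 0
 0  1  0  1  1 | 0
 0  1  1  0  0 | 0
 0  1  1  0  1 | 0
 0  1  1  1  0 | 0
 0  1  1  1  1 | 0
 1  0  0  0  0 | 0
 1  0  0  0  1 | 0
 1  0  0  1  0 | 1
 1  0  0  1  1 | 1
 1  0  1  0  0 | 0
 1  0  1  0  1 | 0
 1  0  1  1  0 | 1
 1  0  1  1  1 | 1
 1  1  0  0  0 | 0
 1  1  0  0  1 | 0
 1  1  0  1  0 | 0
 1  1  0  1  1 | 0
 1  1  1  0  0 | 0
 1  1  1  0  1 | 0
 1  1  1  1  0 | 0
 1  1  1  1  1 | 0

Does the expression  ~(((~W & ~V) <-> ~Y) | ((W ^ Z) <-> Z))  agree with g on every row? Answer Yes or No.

Test each input against both g and the formula:
  X=0, Y=0, Z=0, W=0, V=0: formula gives 0, g = 0 ✓
  X=0, Y=0, Z=0, W=0, V=1: formula gives 0, g = 0 ✓
  X=0, Y=0, Z=0, W=1, V=0: formula gives 1, g = 1 ✓
  X=0, Y=0, Z=0, W=1, V=1: formula gives 1, g = 1 ✓
  …and likewise for the remaining 28 rows.
No disagreement on any input; they are logically equivalent.

Yes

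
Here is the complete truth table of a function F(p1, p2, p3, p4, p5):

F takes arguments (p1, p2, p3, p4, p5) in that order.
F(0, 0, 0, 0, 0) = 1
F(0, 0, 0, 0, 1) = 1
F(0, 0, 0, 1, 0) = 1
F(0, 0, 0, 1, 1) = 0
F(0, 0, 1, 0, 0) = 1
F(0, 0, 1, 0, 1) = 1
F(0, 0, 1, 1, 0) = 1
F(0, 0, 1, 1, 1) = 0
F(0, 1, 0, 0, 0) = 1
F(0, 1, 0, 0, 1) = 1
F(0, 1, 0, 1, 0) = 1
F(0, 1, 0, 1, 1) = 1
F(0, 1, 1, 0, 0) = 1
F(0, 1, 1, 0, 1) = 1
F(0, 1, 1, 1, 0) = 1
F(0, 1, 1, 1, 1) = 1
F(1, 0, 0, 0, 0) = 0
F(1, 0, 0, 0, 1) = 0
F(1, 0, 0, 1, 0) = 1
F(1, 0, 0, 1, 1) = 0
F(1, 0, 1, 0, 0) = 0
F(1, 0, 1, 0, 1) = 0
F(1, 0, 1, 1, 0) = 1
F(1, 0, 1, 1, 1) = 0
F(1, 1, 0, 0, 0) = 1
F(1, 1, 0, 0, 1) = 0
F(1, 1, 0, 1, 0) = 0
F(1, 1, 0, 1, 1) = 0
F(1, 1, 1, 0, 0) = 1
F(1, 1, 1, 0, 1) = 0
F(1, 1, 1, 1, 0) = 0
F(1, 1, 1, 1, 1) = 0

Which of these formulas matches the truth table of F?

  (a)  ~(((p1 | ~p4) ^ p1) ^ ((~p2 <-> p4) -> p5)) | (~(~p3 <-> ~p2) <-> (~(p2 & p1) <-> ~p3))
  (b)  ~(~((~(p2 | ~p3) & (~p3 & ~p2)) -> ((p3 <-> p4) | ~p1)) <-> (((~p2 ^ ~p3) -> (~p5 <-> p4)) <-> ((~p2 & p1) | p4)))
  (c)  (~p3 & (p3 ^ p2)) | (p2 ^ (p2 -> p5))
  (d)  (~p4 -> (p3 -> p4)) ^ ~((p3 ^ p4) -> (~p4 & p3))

a

(b): at (0,0,0,0,0) it gives 0, but F = 1 — eliminated.
(c): at (0,0,0,1,1) it gives 1, but F = 0 — eliminated.
(d): at (0,0,0,1,0) it gives 0, but F = 1 — eliminated.
That leaves (a). Evaluating it on every row reproduces the table of F exactly.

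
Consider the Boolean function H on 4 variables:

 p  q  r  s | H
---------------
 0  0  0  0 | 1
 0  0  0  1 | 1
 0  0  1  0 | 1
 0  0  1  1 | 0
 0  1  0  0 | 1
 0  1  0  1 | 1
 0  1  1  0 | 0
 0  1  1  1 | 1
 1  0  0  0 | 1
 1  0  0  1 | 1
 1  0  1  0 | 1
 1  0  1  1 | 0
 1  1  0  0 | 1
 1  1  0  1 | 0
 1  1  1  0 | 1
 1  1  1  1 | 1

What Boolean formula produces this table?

The 0-rows are (0,0,1,1), (0,1,1,0), (1,0,1,1), (1,1,0,1). Take each as a conjunction (¬p·¬q·r·s, ¬p·q·r·¬s, p·¬q·r·s, p·q·¬r·s), form their disjunction, and complement — that gives a formula that is 1 everywhere H is.

H(p, q, r, s) = ¬((((((¬p ∧ ¬q) ∧ r) ∧ s) ∨ (((¬p ∧ q) ∧ r) ∧ ¬s)) ∨ (((p ∧ ¬q) ∧ r) ∧ s)) ∨ (((p ∧ q) ∧ ¬r) ∧ s))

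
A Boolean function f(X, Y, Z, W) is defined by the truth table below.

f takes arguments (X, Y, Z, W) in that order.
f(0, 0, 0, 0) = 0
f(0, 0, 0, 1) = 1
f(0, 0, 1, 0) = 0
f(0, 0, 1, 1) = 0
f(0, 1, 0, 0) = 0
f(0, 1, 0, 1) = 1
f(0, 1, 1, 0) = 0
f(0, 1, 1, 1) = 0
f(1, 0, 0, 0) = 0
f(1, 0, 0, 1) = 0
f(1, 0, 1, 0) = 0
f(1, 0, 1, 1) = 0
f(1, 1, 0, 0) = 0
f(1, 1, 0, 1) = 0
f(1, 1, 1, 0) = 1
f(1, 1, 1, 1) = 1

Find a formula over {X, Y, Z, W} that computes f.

The 1-rows are (0,0,0,1), (0,1,0,1), (1,1,1,0), (1,1,1,1). Each contributes one minterm — ¬X·¬Y·¬Z·W; ¬X·Y·¬Z·W; X·Y·Z·¬W; X·Y·Z·W — and their disjunction is a sum-of-products form of f.

f(X, Y, Z, W) = (((((~X & ~Y) & ~Z) & W) | (((~X & Y) & ~Z) & W)) | (((X & Y) & Z) & ~W)) | (((X & Y) & Z) & W)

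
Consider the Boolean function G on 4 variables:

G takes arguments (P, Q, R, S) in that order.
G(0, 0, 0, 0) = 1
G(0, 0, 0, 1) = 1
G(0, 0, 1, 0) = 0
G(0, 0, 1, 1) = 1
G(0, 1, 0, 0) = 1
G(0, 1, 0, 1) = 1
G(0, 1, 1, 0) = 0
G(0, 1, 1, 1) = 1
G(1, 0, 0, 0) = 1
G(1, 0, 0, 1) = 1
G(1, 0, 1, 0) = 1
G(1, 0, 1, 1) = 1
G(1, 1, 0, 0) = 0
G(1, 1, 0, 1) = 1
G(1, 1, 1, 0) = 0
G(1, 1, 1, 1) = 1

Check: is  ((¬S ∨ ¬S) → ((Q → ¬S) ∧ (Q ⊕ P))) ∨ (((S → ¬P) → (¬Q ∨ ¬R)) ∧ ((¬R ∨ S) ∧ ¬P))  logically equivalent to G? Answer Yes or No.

No

Check the formula against G row by row:
  P=0, Q=0, R=0, S=0: formula gives 1, G = 1 ✓
  P=0, Q=0, R=0, S=1: formula gives 1, G = 1 ✓
  P=0, Q=0, R=1, S=0: formula gives 0, G = 0 ✓
  P=0, Q=0, R=1, S=1: formula gives 1, G = 1 ✓
  …
  P=0, Q=1, R=1, S=0: formula gives 1, but G = 0 ✗
Row (0,1,1,0) is a counterexample, so the formula is not equivalent to G.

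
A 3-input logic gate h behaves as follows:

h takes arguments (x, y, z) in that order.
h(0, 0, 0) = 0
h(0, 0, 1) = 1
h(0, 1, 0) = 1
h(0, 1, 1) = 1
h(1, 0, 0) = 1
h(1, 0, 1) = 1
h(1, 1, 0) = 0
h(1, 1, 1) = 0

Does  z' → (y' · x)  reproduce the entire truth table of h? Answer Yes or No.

Check the formula against h row by row:
  x=0, y=0, z=0: formula gives 0, h = 0 ✓
  x=0, y=0, z=1: formula gives 1, h = 1 ✓
  x=0, y=1, z=0: formula gives 0, but h = 1 ✗
A single disagreement suffices: at (0,1,0) they differ, so the formula does not compute h.

No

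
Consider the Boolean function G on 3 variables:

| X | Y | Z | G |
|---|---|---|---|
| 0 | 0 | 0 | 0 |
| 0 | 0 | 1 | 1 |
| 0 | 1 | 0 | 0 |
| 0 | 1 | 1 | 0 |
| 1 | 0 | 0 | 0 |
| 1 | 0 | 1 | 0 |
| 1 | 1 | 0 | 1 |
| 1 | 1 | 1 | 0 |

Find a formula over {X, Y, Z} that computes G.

The 1-rows are (0,0,1), (1,1,0). Each contributes one minterm — ¬X·¬Y·Z; X·Y·¬Z — and their disjunction is a sum-of-products form of G.

G(X, Y, Z) = ((X' · Y') · Z) + ((X · Y) · Z')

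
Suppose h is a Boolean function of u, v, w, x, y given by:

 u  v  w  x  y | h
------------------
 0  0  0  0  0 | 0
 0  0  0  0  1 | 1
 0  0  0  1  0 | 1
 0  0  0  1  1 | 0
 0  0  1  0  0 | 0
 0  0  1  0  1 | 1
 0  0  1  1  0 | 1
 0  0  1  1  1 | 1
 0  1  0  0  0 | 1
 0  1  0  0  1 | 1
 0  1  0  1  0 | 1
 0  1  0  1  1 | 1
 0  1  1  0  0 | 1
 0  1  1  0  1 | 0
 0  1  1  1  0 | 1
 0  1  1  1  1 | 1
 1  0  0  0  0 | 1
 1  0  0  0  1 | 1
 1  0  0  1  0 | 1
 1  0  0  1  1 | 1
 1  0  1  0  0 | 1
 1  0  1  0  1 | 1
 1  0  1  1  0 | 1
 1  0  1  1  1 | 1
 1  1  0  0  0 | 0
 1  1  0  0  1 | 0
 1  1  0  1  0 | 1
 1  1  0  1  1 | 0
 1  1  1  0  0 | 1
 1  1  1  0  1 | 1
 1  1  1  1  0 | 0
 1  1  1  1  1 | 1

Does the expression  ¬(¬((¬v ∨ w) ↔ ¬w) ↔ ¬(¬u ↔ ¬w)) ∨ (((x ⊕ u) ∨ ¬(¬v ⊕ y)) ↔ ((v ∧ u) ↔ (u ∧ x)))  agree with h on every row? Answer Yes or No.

Test each input against both h and the formula:
  u=0, v=0, w=0, x=0, y=0: formula gives 0, h = 0 ✓
  u=0, v=0, w=0, x=0, y=1: formula gives 1, h = 1 ✓
  u=0, v=0, w=0, x=1, y=0: formula gives 1, h = 1 ✓
  u=0, v=0, w=0, x=1, y=1: formula gives 1, but h = 0 ✗
Row (0,0,0,1,1) is a counterexample, so the formula is not equivalent to h.

No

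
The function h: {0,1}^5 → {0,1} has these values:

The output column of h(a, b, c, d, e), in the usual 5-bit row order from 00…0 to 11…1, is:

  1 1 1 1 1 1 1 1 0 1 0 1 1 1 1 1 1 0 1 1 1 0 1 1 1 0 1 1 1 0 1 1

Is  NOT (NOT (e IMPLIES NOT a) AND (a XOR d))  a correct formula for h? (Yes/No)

No

Check the formula against h row by row:
  a=0, b=0, c=0, d=0, e=0: formula gives 1, h = 1 ✓
  a=0, b=0, c=0, d=0, e=1: formula gives 1, h = 1 ✓
  a=0, b=0, c=0, d=1, e=0: formula gives 1, h = 1 ✓
  a=0, b=0, c=0, d=1, e=1: formula gives 1, h = 1 ✓
  …
  a=0, b=1, c=0, d=0, e=0: formula gives 1, but h = 0 ✗
A single disagreement suffices: at (0,1,0,0,0) they differ, so the formula does not compute h.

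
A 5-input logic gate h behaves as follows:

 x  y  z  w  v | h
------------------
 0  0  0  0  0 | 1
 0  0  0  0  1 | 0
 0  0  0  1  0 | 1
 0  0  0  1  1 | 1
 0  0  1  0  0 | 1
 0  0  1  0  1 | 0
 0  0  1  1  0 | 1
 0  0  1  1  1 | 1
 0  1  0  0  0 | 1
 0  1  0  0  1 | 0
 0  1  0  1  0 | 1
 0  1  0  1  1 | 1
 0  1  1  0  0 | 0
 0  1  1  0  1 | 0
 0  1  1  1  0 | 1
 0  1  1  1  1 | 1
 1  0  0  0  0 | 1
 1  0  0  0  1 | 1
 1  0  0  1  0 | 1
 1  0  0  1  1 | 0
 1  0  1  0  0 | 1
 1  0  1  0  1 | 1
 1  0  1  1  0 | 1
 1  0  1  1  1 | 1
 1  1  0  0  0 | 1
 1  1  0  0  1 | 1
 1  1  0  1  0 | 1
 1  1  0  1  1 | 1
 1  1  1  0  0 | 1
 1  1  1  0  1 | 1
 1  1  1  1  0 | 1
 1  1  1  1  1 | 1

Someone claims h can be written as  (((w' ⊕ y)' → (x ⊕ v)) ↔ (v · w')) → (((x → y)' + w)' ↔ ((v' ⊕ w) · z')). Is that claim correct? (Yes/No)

Check the formula against h row by row:
  x=0, y=0, z=0, w=0, v=0: formula gives 1, h = 1 ✓
  x=0, y=0, z=0, w=0, v=1: formula gives 0, h = 0 ✓
  x=0, y=0, z=0, w=1, v=0: formula gives 1, h = 1 ✓
  x=0, y=0, z=0, w=1, v=1: formula gives 1, h = 1 ✓
  … (the remaining 28 rows also agree.)
No disagreement on any input; they are logically equivalent.

Yes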